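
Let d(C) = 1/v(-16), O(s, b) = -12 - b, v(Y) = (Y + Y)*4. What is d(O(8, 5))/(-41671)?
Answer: 1/5333888 ≈ 1.8748e-7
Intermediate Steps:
v(Y) = 8*Y (v(Y) = (2*Y)*4 = 8*Y)
d(C) = -1/128 (d(C) = 1/(8*(-16)) = 1/(-128) = -1/128)
d(O(8, 5))/(-41671) = -1/128/(-41671) = -1/128*(-1/41671) = 1/5333888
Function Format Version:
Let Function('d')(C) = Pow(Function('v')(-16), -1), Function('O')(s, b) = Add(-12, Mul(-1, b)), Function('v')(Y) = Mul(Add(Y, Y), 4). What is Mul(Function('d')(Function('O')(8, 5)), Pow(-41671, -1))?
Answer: Rational(1, 5333888) ≈ 1.8748e-7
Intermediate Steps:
Function('v')(Y) = Mul(8, Y) (Function('v')(Y) = Mul(Mul(2, Y), 4) = Mul(8, Y))
Function('d')(C) = Rational(-1, 128) (Function('d')(C) = Pow(Mul(8, -16), -1) = Pow(-128, -1) = Rational(-1, 128))
Mul(Function('d')(Function('O')(8, 5)), Pow(-41671, -1)) = Mul(Rational(-1, 128), Pow(-41671, -1)) = Mul(Rational(-1, 128), Rational(-1, 41671)) = Rational(1, 5333888)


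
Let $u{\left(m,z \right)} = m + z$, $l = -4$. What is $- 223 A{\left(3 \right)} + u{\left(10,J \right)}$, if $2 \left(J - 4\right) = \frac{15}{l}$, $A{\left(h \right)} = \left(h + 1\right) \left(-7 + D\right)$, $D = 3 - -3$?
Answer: $\frac{7233}{8} \approx 904.13$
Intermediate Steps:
$D = 6$ ($D = 3 + 3 = 6$)
$A{\left(h \right)} = -1 - h$ ($A{\left(h \right)} = \left(h + 1\right) \left(-7 + 6\right) = \left(1 + h\right) \left(-1\right) = -1 - h$)
$J = \frac{17}{8}$ ($J = 4 + \frac{15 \frac{1}{-4}}{2} = 4 + \frac{15 \left(- \frac{1}{4}\right)}{2} = 4 + \frac{1}{2} \left(- \frac{15}{4}\right) = 4 - \frac{15}{8} = \frac{17}{8} \approx 2.125$)
$- 223 A{\left(3 \right)} + u{\left(10,J \right)} = - 223 \left(-1 - 3\right) + \left(10 + \frac{17}{8}\right) = - 223 \left(-1 - 3\right) + \frac{97}{8} = \left(-223\right) \left(-4\right) + \frac{97}{8} = 892 + \frac{97}{8} = \frac{7233}{8}$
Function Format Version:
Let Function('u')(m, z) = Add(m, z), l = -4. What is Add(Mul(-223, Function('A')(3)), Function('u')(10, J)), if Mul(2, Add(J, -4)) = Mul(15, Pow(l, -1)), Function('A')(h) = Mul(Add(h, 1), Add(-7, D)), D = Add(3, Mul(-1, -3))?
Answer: Rational(7233, 8) ≈ 904.13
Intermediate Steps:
D = 6 (D = Add(3, 3) = 6)
Function('A')(h) = Add(-1, Mul(-1, h)) (Function('A')(h) = Mul(Add(h, 1), Add(-7, 6)) = Mul(Add(1, h), -1) = Add(-1, Mul(-1, h)))
J = Rational(17, 8) (J = Add(4, Mul(Rational(1, 2), Mul(15, Pow(-4, -1)))) = Add(4, Mul(Rational(1, 2), Mul(15, Rational(-1, 4)))) = Add(4, Mul(Rational(1, 2), Rational(-15, 4))) = Add(4, Rational(-15, 8)) = Rational(17, 8) ≈ 2.1250)
Add(Mul(-223, Function('A')(3)), Function('u')(10, J)) = Add(Mul(-223, Add(-1, Mul(-1, 3))), Add(10, Rational(17, 8))) = Add(Mul(-223, Add(-1, -3)), Rational(97, 8)) = Add(Mul(-223, -4), Rational(97, 8)) = Add(892, Rational(97, 8)) = Rational(7233, 8)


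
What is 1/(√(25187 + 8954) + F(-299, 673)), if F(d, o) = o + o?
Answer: 1346/1777575 - √34141/1777575 ≈ 0.00065327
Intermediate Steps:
F(d, o) = 2*o
1/(√(25187 + 8954) + F(-299, 673)) = 1/(√(25187 + 8954) + 2*673) = 1/(√34141 + 1346) = 1/(1346 + √34141)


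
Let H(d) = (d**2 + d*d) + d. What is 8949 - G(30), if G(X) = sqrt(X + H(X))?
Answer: 8949 - 2*sqrt(465) ≈ 8905.9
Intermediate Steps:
H(d) = d + 2*d**2 (H(d) = (d**2 + d**2) + d = 2*d**2 + d = d + 2*d**2)
G(X) = sqrt(X + X*(1 + 2*X))
8949 - G(30) = 8949 - sqrt(2)*sqrt(30*(1 + 30)) = 8949 - sqrt(2)*sqrt(30*31) = 8949 - sqrt(2)*sqrt(930) = 8949 - 2*sqrt(465)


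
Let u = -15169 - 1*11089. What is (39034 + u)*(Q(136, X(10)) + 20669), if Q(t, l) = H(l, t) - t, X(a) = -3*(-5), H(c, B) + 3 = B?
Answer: 264028816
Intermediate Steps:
H(c, B) = -3 + B
u = -26258 (u = -15169 - 11089 = -26258)
X(a) = 15
Q(t, l) = -3 (Q(t, l) = (-3 + t) - t = -3)
(39034 + u)*(Q(136, X(10)) + 20669) = (39034 - 26258)*(-3 + 20669) = 12776*20666 = 264028816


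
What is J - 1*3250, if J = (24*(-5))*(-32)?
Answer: 590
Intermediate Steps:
J = 3840 (J = -120*(-32) = 3840)
J - 1*3250 = 3840 - 1*3250 = 3840 - 3250 = 590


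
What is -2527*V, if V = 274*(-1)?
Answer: 692398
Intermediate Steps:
V = -274
-2527*V = -2527*(-274) = 692398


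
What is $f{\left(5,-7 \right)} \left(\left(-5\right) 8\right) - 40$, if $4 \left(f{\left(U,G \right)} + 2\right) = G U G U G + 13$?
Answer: $85660$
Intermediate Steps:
$f{\left(U,G \right)} = \frac{5}{4} + \frac{G^{3} U^{2}}{4}$ ($f{\left(U,G \right)} = -2 + \frac{G U G U G + 13}{4} = -2 + \frac{U G^{2} U G + 13}{4} = -2 + \frac{G^{2} U^{2} G + 13}{4} = -2 + \frac{G^{3} U^{2} + 13}{4} = -2 + \frac{13 + G^{3} U^{2}}{4} = -2 + \left(\frac{13}{4} + \frac{G^{3} U^{2}}{4}\right) = \frac{5}{4} + \frac{G^{3} U^{2}}{4}$)
$f{\left(5,-7 \right)} \left(\left(-5\right) 8\right) - 40 = \left(\frac{5}{4} + \frac{\left(-7\right)^{3} \cdot 5^{2}}{4}\right) \left(\left(-5\right) 8\right) - 40 = \left(\frac{5}{4} + \frac{1}{4} \left(-343\right) 25\right) \left(-40\right) - 40 = \left(\frac{5}{4} - \frac{8575}{4}\right) \left(-40\right) - 40 = \left(- \frac{4285}{2}\right) \left(-40\right) - 40 = 85700 - 40 = 85660$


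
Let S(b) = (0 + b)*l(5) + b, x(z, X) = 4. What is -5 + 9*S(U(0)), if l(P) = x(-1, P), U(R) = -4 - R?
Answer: -185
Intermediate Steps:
l(P) = 4
S(b) = 5*b (S(b) = (0 + b)*4 + b = b*4 + b = 4*b + b = 5*b)
-5 + 9*S(U(0)) = -5 + 9*(5*(-4 - 1*0)) = -5 + 9*(5*(-4 + 0)) = -5 + 9*(5*(-4)) = -5 + 9*(-20) = -5 - 180 = -185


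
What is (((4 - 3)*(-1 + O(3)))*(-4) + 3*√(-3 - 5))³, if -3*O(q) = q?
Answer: -1216 + 720*I*√2 ≈ -1216.0 + 1018.2*I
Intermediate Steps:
O(q) = -q/3
(((4 - 3)*(-1 + O(3)))*(-4) + 3*√(-3 - 5))³ = (((4 - 3)*(-1 - ⅓*3))*(-4) + 3*√(-3 - 5))³ = ((1*(-1 - 1))*(-4) + 3*√(-8))³ = ((1*(-2))*(-4) + 3*(2*I*√2))³ = (-2*(-4) + 6*I*√2)³ = (8 + 6*I*√2)³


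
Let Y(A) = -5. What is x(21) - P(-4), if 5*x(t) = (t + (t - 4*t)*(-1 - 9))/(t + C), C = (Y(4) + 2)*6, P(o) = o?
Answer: 237/5 ≈ 47.400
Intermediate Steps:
C = -18 (C = (-5 + 2)*6 = -3*6 = -18)
x(t) = 31*t/(5*(-18 + t)) (x(t) = ((t + (t - 4*t)*(-1 - 9))/(t - 18))/5 = ((t - 3*t*(-10))/(-18 + t))/5 = ((t + 30*t)/(-18 + t))/5 = ((31*t)/(-18 + t))/5 = (31*t/(-18 + t))/5 = 31*t/(5*(-18 + t)))
x(21) - P(-4) = (31/5)*21/(-18 + 21) - 1*(-4) = (31/5)*21/3 + 4 = (31/5)*21*(1/3) + 4 = 217/5 + 4 = 237/5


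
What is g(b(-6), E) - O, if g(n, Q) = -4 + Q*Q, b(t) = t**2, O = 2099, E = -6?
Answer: -2067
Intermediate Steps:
g(n, Q) = -4 + Q**2
g(b(-6), E) - O = (-4 + (-6)**2) - 1*2099 = (-4 + 36) - 2099 = 32 - 2099 = -2067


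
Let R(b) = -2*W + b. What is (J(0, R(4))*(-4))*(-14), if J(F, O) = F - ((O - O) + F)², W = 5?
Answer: 0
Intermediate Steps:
R(b) = -10 + b (R(b) = -2*5 + b = -10 + b)
J(F, O) = F - F² (J(F, O) = F - (0 + F)² = F - F²)
(J(0, R(4))*(-4))*(-14) = ((0*(1 - 1*0))*(-4))*(-14) = ((0*(1 + 0))*(-4))*(-14) = ((0*1)*(-4))*(-14) = (0*(-4))*(-14) = 0*(-14) = 0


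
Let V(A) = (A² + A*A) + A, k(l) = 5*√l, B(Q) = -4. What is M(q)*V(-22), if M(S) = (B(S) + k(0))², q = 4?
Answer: 15136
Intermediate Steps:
V(A) = A + 2*A² (V(A) = (A² + A²) + A = 2*A² + A = A + 2*A²)
M(S) = 16 (M(S) = (-4 + 5*√0)² = (-4 + 5*0)² = (-4 + 0)² = (-4)² = 16)
M(q)*V(-22) = 16*(-22*(1 + 2*(-22))) = 16*(-22*(1 - 44)) = 16*(-22*(-43)) = 16*946 = 15136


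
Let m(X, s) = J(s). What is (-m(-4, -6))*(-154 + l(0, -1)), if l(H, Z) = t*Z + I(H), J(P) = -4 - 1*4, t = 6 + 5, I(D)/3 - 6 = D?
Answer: -1176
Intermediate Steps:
I(D) = 18 + 3*D
t = 11
J(P) = -8 (J(P) = -4 - 4 = -8)
m(X, s) = -8
l(H, Z) = 18 + 3*H + 11*Z (l(H, Z) = 11*Z + (18 + 3*H) = 18 + 3*H + 11*Z)
(-m(-4, -6))*(-154 + l(0, -1)) = (-1*(-8))*(-154 + (18 + 3*0 + 11*(-1))) = 8*(-154 + (18 + 0 - 11)) = 8*(-154 + 7) = 8*(-147) = -1176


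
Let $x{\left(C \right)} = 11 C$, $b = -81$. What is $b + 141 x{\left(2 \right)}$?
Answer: $3021$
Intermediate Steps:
$b + 141 x{\left(2 \right)} = -81 + 141 \cdot 11 \cdot 2 = -81 + 141 \cdot 22 = -81 + 3102 = 3021$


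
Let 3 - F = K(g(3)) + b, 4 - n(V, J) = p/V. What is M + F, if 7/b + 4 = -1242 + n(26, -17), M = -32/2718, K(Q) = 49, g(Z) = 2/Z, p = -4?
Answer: -1009360651/21939696 ≈ -46.006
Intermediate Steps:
n(V, J) = 4 + 4/V (n(V, J) = 4 - (-4)/V = 4 + 4/V)
M = -16/1359 (M = -32*1/2718 = -16/1359 ≈ -0.011773)
b = -91/16144 (b = 7/(-4 + (-1242 + (4 + 4/26))) = 7/(-4 + (-1242 + (4 + 4*(1/26)))) = 7/(-4 + (-1242 + (4 + 2/13))) = 7/(-4 + (-1242 + 54/13)) = 7/(-4 - 16092/13) = 7/(-16144/13) = 7*(-13/16144) = -91/16144 ≈ -0.0056368)
F = -742533/16144 (F = 3 - (49 - 91/16144) = 3 - 1*790965/16144 = 3 - 790965/16144 = -742533/16144 ≈ -45.994)
M + F = -16/1359 - 742533/16144 = -1009360651/21939696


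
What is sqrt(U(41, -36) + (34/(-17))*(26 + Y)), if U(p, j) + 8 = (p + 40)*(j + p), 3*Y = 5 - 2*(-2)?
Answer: sqrt(339) ≈ 18.412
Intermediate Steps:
Y = 3 (Y = (5 - 2*(-2))/3 = (5 + 4)/3 = (1/3)*9 = 3)
U(p, j) = -8 + (40 + p)*(j + p) (U(p, j) = -8 + (p + 40)*(j + p) = -8 + (40 + p)*(j + p))
sqrt(U(41, -36) + (34/(-17))*(26 + Y)) = sqrt((-8 + 41**2 + 40*(-36) + 40*41 - 36*41) + (34/(-17))*(26 + 3)) = sqrt((-8 + 1681 - 1440 + 1640 - 1476) + (34*(-1/17))*29) = sqrt(397 - 2*29) = sqrt(397 - 58) = sqrt(339)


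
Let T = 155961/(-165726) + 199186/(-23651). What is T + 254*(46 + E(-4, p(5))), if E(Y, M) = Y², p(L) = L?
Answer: 221107295719/14048694 ≈ 15739.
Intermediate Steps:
T = -131537393/14048694 (T = 155961*(-1/165726) + 199186*(-1/23651) = -559/594 - 199186/23651 = -131537393/14048694 ≈ -9.3630)
T + 254*(46 + E(-4, p(5))) = -131537393/14048694 + 254*(46 + (-4)²) = -131537393/14048694 + 254*(46 + 16) = -131537393/14048694 + 254*62 = -131537393/14048694 + 15748 = 221107295719/14048694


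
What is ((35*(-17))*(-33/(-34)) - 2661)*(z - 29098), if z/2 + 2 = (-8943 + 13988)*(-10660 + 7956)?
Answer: 88451408187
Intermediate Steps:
z = -27283364 (z = -4 + 2*((-8943 + 13988)*(-10660 + 7956)) = -4 + 2*(5045*(-2704)) = -4 + 2*(-13641680) = -4 - 27283360 = -27283364)
((35*(-17))*(-33/(-34)) - 2661)*(z - 29098) = ((35*(-17))*(-33/(-34)) - 2661)*(-27283364 - 29098) = (-(-19635)*(-1)/34 - 2661)*(-27312462) = (-595*33/34 - 2661)*(-27312462) = (-1155/2 - 2661)*(-27312462) = -6477/2*(-27312462) = 88451408187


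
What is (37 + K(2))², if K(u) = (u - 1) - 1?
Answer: 1369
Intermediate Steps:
K(u) = -2 + u (K(u) = (-1 + u) - 1 = -2 + u)
(37 + K(2))² = (37 + (-2 + 2))² = (37 + 0)² = 37² = 1369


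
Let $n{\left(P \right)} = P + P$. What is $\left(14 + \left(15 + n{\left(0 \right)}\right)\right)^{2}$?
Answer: $841$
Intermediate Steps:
$n{\left(P \right)} = 2 P$
$\left(14 + \left(15 + n{\left(0 \right)}\right)\right)^{2} = \left(14 + \left(15 + 2 \cdot 0\right)\right)^{2} = \left(14 + \left(15 + 0\right)\right)^{2} = \left(14 + 15\right)^{2} = 29^{2} = 841$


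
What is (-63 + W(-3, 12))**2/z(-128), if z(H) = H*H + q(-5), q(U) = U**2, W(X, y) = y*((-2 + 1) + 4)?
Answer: 729/16409 ≈ 0.044427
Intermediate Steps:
W(X, y) = 3*y (W(X, y) = y*(-1 + 4) = y*3 = 3*y)
z(H) = 25 + H**2 (z(H) = H*H + (-5)**2 = H**2 + 25 = 25 + H**2)
(-63 + W(-3, 12))**2/z(-128) = (-63 + 3*12)**2/(25 + (-128)**2) = (-63 + 36)**2/(25 + 16384) = (-27)**2/16409 = 729*(1/16409) = 729/16409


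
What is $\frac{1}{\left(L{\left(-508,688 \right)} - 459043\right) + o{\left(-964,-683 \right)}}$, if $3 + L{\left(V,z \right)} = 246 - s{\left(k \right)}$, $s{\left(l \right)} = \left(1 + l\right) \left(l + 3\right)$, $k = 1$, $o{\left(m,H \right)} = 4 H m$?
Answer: $\frac{1}{2174840} \approx 4.598 \cdot 10^{-7}$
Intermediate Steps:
$o{\left(m,H \right)} = 4 H m$
$s{\left(l \right)} = \left(1 + l\right) \left(3 + l\right)$
$L{\left(V,z \right)} = 235$ ($L{\left(V,z \right)} = -3 + \left(246 - \left(3 + 1^{2} + 4 \cdot 1\right)\right) = -3 + \left(246 - \left(3 + 1 + 4\right)\right) = -3 + \left(246 - 8\right) = -3 + 238 = 235$)
$\frac{1}{\left(L{\left(-508,688 \right)} - 459043\right) + o{\left(-964,-683 \right)}} = \frac{1}{\left(235 - 459043\right) + 4 \left(-683\right) \left(-964\right)} = \frac{1}{\left(235 - 459043\right) + 2633648} = \frac{1}{-458808 + 2633648} = \frac{1}{2174840}$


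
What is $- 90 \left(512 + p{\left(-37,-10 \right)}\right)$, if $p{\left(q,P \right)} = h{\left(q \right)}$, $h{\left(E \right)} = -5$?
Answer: $-45630$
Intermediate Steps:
$p{\left(q,P \right)} = -5$
$- 90 \left(512 + p{\left(-37,-10 \right)}\right) = - 90 \left(512 - 5\right) = \left(-90\right) 507 = -45630$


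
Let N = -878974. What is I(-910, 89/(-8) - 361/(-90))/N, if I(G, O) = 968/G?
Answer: 242/199966585 ≈ 1.2102e-6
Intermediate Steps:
I(-910, 89/(-8) - 361/(-90))/N = (968/(-910))/(-878974) = (968*(-1/910))*(-1/878974) = -484/455*(-1/878974) = 242/199966585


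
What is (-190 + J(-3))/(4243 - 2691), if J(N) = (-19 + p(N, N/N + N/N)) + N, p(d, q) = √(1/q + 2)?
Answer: -53/388 + √10/3104 ≈ -0.13558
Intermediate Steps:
p(d, q) = √(2 + 1/q) (p(d, q) = √(1/q + 2) = √(2 + 1/q))
J(N) = -19 + N + √10/2 (J(N) = (-19 + √(2 + 1/(N/N + N/N))) + N = (-19 + √(2 + 1/(1 + 1))) + N = (-19 + √(2 + 1/2)) + N = (-19 + √(2 + ½)) + N = (-19 + √(5/2)) + N = (-19 + √10/2) + N = -19 + N + √10/2)
(-190 + J(-3))/(4243 - 2691) = (-190 + (-19 - 3 + √10/2))/(4243 - 2691) = (-190 + (-22 + √10/2))/1552 = (-212 + √10/2)*(1/1552) = -53/388 + √10/3104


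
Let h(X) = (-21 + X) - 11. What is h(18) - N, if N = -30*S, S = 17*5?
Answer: 2536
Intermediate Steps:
h(X) = -32 + X
S = 85
N = -2550 (N = -30*85 = -2550)
h(18) - N = (-32 + 18) - 1*(-2550) = -14 + 2550 = 2536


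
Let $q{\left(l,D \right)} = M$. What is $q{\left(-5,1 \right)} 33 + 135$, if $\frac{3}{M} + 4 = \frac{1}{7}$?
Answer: $\frac{328}{3} \approx 109.33$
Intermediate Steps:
$M = - \frac{7}{9}$ ($M = \frac{3}{-4 + \frac{1}{7}} = \frac{3}{- \frac{27}{7}} = 3 \left(- \frac{7}{27}\right) = - \frac{7}{9} \approx -0.77778$)
$q{\left(l,D \right)} = - \frac{7}{9}$
$q{\left(-5,1 \right)} 33 + 135 = \left(- \frac{7}{9}\right) 33 + 135 = - \frac{77}{3} + 135 = \frac{328}{3}$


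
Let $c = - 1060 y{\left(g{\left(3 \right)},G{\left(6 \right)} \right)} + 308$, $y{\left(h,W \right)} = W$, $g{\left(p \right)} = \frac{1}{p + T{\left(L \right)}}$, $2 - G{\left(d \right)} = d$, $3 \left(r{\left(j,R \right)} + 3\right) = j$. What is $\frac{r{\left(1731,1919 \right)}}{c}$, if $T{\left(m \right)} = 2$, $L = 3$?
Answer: $\frac{287}{2274} \approx 0.12621$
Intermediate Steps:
$r{\left(j,R \right)} = -3 + \frac{j}{3}$
$G{\left(d \right)} = 2 - d$
$g{\left(p \right)} = \frac{1}{2 + p}$ ($g{\left(p \right)} = \frac{1}{p + 2} = \frac{1}{2 + p}$)
$c = 4548$ ($c = - 1060 \left(2 - 6\right) + 308 = \left(-1060\right) \left(-4\right) + 308 = 4240 + 308 = 4548$)
$\frac{r{\left(1731,1919 \right)}}{c} = \frac{-3 + \frac{1}{3} \cdot 1731}{4548} = \left(-3 + 577\right) \frac{1}{4548} = 574 \cdot \frac{1}{4548} = \frac{287}{2274}$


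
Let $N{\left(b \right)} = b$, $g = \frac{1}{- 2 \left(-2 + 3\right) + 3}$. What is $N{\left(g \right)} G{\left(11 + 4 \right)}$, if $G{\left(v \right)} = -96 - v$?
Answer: $-111$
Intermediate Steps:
$g = 1$ ($g = \frac{1}{\left(-2\right) 1 + 3} = \frac{1}{-2 + 3} = 1^{-1} = 1$)
$N{\left(g \right)} G{\left(11 + 4 \right)} = 1 \left(-96 - \left(11 + 4\right)\right) = 1 \left(-96 - 15\right) = 1 \left(-111\right) = -111$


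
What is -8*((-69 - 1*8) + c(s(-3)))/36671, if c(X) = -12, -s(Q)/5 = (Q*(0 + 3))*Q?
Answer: 712/36671 ≈ 0.019416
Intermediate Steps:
s(Q) = -15*Q² (s(Q) = -5*Q*(0 + 3)*Q = -5*Q*3*Q = -5*3*Q*Q = -15*Q²)
-8*((-69 - 1*8) + c(s(-3)))/36671 = -8*((-69 - 1*8) - 12)/36671 = -8*((-69 - 8) - 12)*(1/36671) = -8*(-77 - 12)*(1/36671) = -8*(-89)*(1/36671) = 712*(1/36671) = 712/36671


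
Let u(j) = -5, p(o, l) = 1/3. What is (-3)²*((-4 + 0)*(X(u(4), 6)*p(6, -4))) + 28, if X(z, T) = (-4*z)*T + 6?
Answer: -1484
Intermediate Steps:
p(o, l) = ⅓
X(z, T) = 6 - 4*T*z (X(z, T) = -4*T*z + 6 = 6 - 4*T*z)
(-3)²*((-4 + 0)*(X(u(4), 6)*p(6, -4))) + 28 = (-3)²*((-4 + 0)*((6 - 4*6*(-5))*(⅓))) + 28 = 9*(-4*(6 + 120)/3) + 28 = 9*(-504/3) + 28 = 9*(-4*42) + 28 = 9*(-168) + 28 = -1512 + 28 = -1484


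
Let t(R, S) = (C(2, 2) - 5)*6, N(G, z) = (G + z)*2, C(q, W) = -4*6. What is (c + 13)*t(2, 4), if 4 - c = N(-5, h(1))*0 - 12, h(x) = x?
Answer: -5046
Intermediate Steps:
C(q, W) = -24
N(G, z) = 2*G + 2*z
t(R, S) = -174 (t(R, S) = (-24 - 5)*6 = -29*6 = -174)
c = 16 (c = 4 - ((2*(-5) + 2*1)*0 - 12) = 4 - ((-10 + 2)*0 - 12) = 4 - (-8*0 - 12) = 4 - (0 - 12) = 4 - 1*(-12) = 4 + 12 = 16)
(c + 13)*t(2, 4) = (16 + 13)*(-174) = 29*(-174) = -5046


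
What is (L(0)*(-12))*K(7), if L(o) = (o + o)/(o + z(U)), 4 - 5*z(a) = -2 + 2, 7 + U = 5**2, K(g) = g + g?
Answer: 0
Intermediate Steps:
K(g) = 2*g
U = 18 (U = -7 + 5**2 = -7 + 25 = 18)
z(a) = 4/5 (z(a) = 4/5 - (-2 + 2)/5 = 4/5 - 1/5*0 = 4/5 + 0 = 4/5)
L(o) = 2*o/(4/5 + o) (L(o) = (o + o)/(o + 4/5) = (2*o)/(4/5 + o) = 2*o/(4/5 + o))
(L(0)*(-12))*K(7) = ((10*0/(4 + 5*0))*(-12))*(2*7) = ((10*0/(4 + 0))*(-12))*14 = ((10*0/4)*(-12))*14 = ((10*0*(1/4))*(-12))*14 = (0*(-12))*14 = 0*14 = 0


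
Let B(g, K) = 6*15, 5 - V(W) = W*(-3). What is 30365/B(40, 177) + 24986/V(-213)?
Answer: 1700267/5706 ≈ 297.98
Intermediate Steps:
V(W) = 5 + 3*W (V(W) = 5 - W*(-3) = 5 - (-3)*W = 5 + 3*W)
B(g, K) = 90
30365/B(40, 177) + 24986/V(-213) = 30365/90 + 24986/(5 + 3*(-213)) = 30365*(1/90) + 24986/(5 - 639) = 6073/18 + 24986/(-634) = 6073/18 + 24986*(-1/634) = 6073/18 - 12493/317 = 1700267/5706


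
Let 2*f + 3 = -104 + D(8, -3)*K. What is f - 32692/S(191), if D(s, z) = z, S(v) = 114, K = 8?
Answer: -40159/114 ≈ -352.27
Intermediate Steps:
f = -131/2 (f = -3/2 + (-104 - 3*8)/2 = -3/2 + (-104 - 24)/2 = -3/2 + (1/2)*(-128) = -3/2 - 64 = -131/2 ≈ -65.500)
f - 32692/S(191) = -131/2 - 32692/114 = -131/2 - 32692*1/114 = -131/2 - 16346/57 = -40159/114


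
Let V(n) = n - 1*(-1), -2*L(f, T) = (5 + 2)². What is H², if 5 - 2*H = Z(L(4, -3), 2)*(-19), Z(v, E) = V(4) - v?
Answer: 1279161/16 ≈ 79948.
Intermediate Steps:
L(f, T) = -49/2 (L(f, T) = -(5 + 2)²/2 = -½*7² = -½*49 = -49/2)
V(n) = 1 + n (V(n) = n + 1 = 1 + n)
Z(v, E) = 5 - v (Z(v, E) = (1 + 4) - v = 5 - v)
H = 1131/4 (H = 5/2 - (5 - 1*(-49/2))*(-19)/2 = 5/2 - (5 + 49/2)*(-19)/2 = 5/2 - 59*(-19)/4 = 5/2 - ½*(-1121/2) = 5/2 + 1121/4 = 1131/4 ≈ 282.75)
H² = (1131/4)² = 1279161/16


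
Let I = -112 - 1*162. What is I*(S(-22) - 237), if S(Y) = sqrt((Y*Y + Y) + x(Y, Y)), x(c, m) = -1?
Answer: 64938 - 274*sqrt(461) ≈ 59055.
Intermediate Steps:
I = -274 (I = -112 - 162 = -274)
S(Y) = sqrt(-1 + Y + Y**2) (S(Y) = sqrt((Y*Y + Y) - 1) = sqrt((Y**2 + Y) - 1) = sqrt((Y + Y**2) - 1) = sqrt(-1 + Y + Y**2))
I*(S(-22) - 237) = -274*(sqrt(-1 - 22 + (-22)**2) - 237) = -274*(sqrt(-1 - 22 + 484) - 237) = -274*(sqrt(461) - 237) = -274*(-237 + sqrt(461)) = 64938 - 274*sqrt(461)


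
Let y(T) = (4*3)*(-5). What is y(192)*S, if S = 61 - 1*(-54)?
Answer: -6900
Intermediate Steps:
y(T) = -60 (y(T) = 12*(-5) = -60)
S = 115 (S = 61 + 54 = 115)
y(192)*S = -60*115 = -6900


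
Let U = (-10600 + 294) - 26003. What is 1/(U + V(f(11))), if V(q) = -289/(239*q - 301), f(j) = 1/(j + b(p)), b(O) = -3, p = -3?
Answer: -2169/78751909 ≈ -2.7542e-5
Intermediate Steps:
f(j) = 1/(-3 + j) (f(j) = 1/(j - 3) = 1/(-3 + j))
U = -36309 (U = -10306 - 26003 = -36309)
V(q) = -289/(-301 + 239*q)
1/(U + V(f(11))) = 1/(-36309 - 289/(-301 + 239/(-3 + 11))) = 1/(-36309 - 289/(-301 + 239/8)) = 1/(-36309 - 289/(-2169/8)) = 1/(-36309 - 289*(-8/2169)) = 1/(-36309 + 2312/2169) = 1/(-78751909/2169) = -2169/78751909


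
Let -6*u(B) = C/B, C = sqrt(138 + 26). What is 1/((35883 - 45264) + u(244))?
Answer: -5026564944/47154205739623 + 732*sqrt(41)/47154205739623 ≈ -0.00010660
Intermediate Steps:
C = 2*sqrt(41) (C = sqrt(164) = 2*sqrt(41) ≈ 12.806)
u(B) = -sqrt(41)/(3*B) (u(B) = -2*sqrt(41)/(6*B) = -sqrt(41)/(3*B))
1/((35883 - 45264) + u(244)) = 1/((35883 - 45264) - 1/3*sqrt(41)/244) = 1/(-9381 - 1/3*sqrt(41)*1/244) = 1/(-9381 - sqrt(41)/732)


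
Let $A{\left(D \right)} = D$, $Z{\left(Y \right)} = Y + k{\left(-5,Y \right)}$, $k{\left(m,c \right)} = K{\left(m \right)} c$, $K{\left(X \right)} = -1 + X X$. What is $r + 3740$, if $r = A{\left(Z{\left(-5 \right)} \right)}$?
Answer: $3615$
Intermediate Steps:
$K{\left(X \right)} = -1 + X^{2}$
$k{\left(m,c \right)} = c \left(-1 + m^{2}\right)$ ($k{\left(m,c \right)} = \left(-1 + m^{2}\right) c = c \left(-1 + m^{2}\right)$)
$Z{\left(Y \right)} = 25 Y$ ($Z{\left(Y \right)} = Y + Y \left(-1 + \left(-5\right)^{2}\right) = Y + Y \left(-1 + 25\right) = Y + Y 24 = Y + 24 Y = 25 Y$)
$r = -125$ ($r = 25 \left(-5\right) = -125$)
$r + 3740 = -125 + 3740 = 3615$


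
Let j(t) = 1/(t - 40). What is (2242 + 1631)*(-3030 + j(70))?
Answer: -117350609/10 ≈ -1.1735e+7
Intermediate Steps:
j(t) = 1/(-40 + t)
(2242 + 1631)*(-3030 + j(70)) = (2242 + 1631)*(-3030 + 1/(-40 + 70)) = 3873*(-3030 + 1/30) = 3873*(-90899/30) = -117350609/10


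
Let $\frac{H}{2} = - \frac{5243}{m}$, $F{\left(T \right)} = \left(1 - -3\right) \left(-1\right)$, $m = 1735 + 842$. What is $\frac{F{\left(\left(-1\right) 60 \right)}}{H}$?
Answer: $\frac{5154}{5243} \approx 0.98302$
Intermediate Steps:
$m = 2577$
$F{\left(T \right)} = -4$ ($F{\left(T \right)} = \left(1 + 3\right) \left(-1\right) = 4 \left(-1\right) = -4$)
$H = - \frac{10486}{2577}$ ($H = 2 \left(- \frac{5243}{2577}\right) = - \frac{10486}{2577} \approx -4.0691$)
$\frac{F{\left(\left(-1\right) 60 \right)}}{H} = - \frac{4}{- \frac{10486}{2577}} = \left(-4\right) \left(- \frac{2577}{10486}\right) = \frac{5154}{5243}$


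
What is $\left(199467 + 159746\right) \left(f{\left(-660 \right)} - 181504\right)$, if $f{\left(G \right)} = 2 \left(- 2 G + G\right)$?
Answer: $-64724435192$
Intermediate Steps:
$f{\left(G \right)} = - 2 G$ ($f{\left(G \right)} = 2 \left(- G\right) = - 2 G$)
$\left(199467 + 159746\right) \left(f{\left(-660 \right)} - 181504\right) = \left(199467 + 159746\right) \left(\left(-2\right) \left(-660\right) - 181504\right) = 359213 \left(1320 - 181504\right) = 359213 \left(-180184\right) = -64724435192$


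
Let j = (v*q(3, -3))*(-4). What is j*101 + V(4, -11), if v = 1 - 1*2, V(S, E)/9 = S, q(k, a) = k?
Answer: 1248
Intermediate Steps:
V(S, E) = 9*S
v = -1 (v = 1 - 2 = -1)
j = 12 (j = -1*3*(-4) = -3*(-4) = 12)
j*101 + V(4, -11) = 12*101 + 9*4 = 1212 + 36 = 1248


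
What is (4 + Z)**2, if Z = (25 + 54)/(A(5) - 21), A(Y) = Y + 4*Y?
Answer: 9025/16 ≈ 564.06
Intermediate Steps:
A(Y) = 5*Y
Z = 79/4 (Z = (25 + 54)/(5*5 - 21) = 79/(25 - 21) = 79/4 ≈ 19.750)
(4 + Z)**2 = (4 + 79/4)**2 = (95/4)**2 = 9025/16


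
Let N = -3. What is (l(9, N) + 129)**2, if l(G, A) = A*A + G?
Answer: 21609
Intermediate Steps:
l(G, A) = G + A**2 (l(G, A) = A**2 + G = G + A**2)
(l(9, N) + 129)**2 = ((9 + (-3)**2) + 129)**2 = ((9 + 9) + 129)**2 = (18 + 129)**2 = 147**2 = 21609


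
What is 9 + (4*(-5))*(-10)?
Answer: 209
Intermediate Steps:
9 + (4*(-5))*(-10) = 9 - 20*(-10) = 9 + 200 = 209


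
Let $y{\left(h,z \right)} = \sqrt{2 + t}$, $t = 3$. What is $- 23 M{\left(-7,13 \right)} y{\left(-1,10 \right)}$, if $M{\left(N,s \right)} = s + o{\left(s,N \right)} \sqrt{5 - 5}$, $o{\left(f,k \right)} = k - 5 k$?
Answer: $- 299 \sqrt{5} \approx -668.58$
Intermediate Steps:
$o{\left(f,k \right)} = - 4 k$
$y{\left(h,z \right)} = \sqrt{5}$ ($y{\left(h,z \right)} = \sqrt{2 + 3} = \sqrt{5}$)
$M{\left(N,s \right)} = s$ ($M{\left(N,s \right)} = s + - 4 N \sqrt{5 - 5} = s + - 4 N \sqrt{0} = s + - 4 N 0 = s + 0 = s$)
$- 23 M{\left(-7,13 \right)} y{\left(-1,10 \right)} = \left(-23\right) 13 \sqrt{5} = - 299 \sqrt{5}$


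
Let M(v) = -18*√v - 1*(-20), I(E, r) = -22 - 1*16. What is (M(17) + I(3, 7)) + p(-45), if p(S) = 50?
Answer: 32 - 18*√17 ≈ -42.216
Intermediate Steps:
I(E, r) = -38 (I(E, r) = -22 - 16 = -38)
M(v) = 20 - 18*√v (M(v) = -18*√v + 20 = 20 - 18*√v)
(M(17) + I(3, 7)) + p(-45) = ((20 - 18*√17) - 38) + 50 = (-18 - 18*√17) + 50 = 32 - 18*√17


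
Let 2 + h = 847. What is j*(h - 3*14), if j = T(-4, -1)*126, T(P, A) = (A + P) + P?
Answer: -910602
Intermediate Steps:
T(P, A) = A + 2*P
h = 845 (h = -2 + 847 = 845)
j = -1134 (j = (-1 + 2*(-4))*126 = (-1 - 8)*126 = -9*126 = -1134)
j*(h - 3*14) = -1134*(845 - 3*14) = -1134*(845 - 42) = -1134*803 = -910602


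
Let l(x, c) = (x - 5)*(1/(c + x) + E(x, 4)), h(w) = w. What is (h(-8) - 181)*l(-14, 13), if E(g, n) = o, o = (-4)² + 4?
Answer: 68229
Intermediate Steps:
o = 20 (o = 16 + 4 = 20)
E(g, n) = 20
l(x, c) = (-5 + x)*(20 + 1/(c + x)) (l(x, c) = (x - 5)*(1/(c + x) + 20) = (-5 + x)*(20 + 1/(c + x)))
(h(-8) - 181)*l(-14, 13) = (-8 - 181)*((-5 - 100*13 - 99*(-14) + 20*(-14)² + 20*13*(-14))/(13 - 14)) = -189*(-5 - 1300 + 1386 + 20*196 - 3640)/(-1) = -(-189)*(-5 - 1300 + 1386 + 3920 - 3640) = -(-189)*361 = -189*(-361) = 68229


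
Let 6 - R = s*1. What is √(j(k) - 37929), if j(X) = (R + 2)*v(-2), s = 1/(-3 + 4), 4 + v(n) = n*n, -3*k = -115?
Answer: I*√37929 ≈ 194.75*I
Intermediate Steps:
k = 115/3 (k = -⅓*(-115) = 115/3 ≈ 38.333)
v(n) = -4 + n² (v(n) = -4 + n*n = -4 + n²)
s = 1 (s = 1/1 = 1)
R = 5 (R = 6 - 1 = 5)
j(X) = 0 (j(X) = (5 + 2)*(-4 + (-2)²) = 7*(-4 + 4) = 7*0 = 0)
√(j(k) - 37929) = √(0 - 37929) = √(-37929) = I*√37929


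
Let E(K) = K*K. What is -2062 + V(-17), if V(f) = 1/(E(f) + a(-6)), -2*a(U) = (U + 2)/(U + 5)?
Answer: -591793/287 ≈ -2062.0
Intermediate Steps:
E(K) = K**2
a(U) = -(2 + U)/(2*(5 + U)) (a(U) = -(U + 2)/(2*(U + 5)) = -(2 + U)/(2*(5 + U)))
V(f) = 1/(-2 + f**2) (V(f) = 1/(f**2 + (-2 - 1*(-6))/(2*(5 - 6))) = 1/(f**2 + (1/2)*(-2 + 6)/(-1)) = 1/(f**2 + (1/2)*(-1)*4) = 1/(f**2 - 2) = 1/(-2 + f**2))
-2062 + V(-17) = -2062 + 1/(-2 + (-17)**2) = -2062 + 1/(-2 + 289) = -2062 + 1/287 = -591793/287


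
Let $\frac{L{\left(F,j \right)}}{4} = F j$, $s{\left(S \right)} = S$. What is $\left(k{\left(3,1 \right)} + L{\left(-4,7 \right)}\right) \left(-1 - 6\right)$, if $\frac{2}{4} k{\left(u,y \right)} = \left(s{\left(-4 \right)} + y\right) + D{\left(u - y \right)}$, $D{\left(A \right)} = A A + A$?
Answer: $742$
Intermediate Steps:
$L{\left(F,j \right)} = 4 F j$
$D{\left(A \right)} = A + A^{2}$ ($D{\left(A \right)} = A^{2} + A = A + A^{2}$)
$k{\left(u,y \right)} = -8 + 2 y + 2 \left(u - y\right) \left(1 + u - y\right)$ ($k{\left(u,y \right)} = 2 \left(\left(-4 + y\right) + \left(u - y\right) \left(1 + \left(u - y\right)\right)\right) = 2 \left(\left(-4 + y\right) + \left(u - y\right) \left(1 + u - y\right)\right) = 2 \left(-4 + y + \left(u - y\right) \left(1 + u - y\right)\right) = -8 + 2 y + 2 \left(u - y\right) \left(1 + u - y\right)$)
$\left(k{\left(3,1 \right)} + L{\left(-4,7 \right)}\right) \left(-1 - 6\right) = \left(\left(-8 + 2 \cdot 1 + 2 \left(3 - 1\right) \left(1 + 3 - 1\right)\right) + 4 \left(-4\right) 7\right) \left(-1 - 6\right) = \left(\left(-8 + 2 + 2 \left(3 - 1\right) \left(1 + 3 - 1\right)\right) - 112\right) \left(-1 - 6\right) = \left(\left(-8 + 2 + 2 \cdot 2 \cdot 3\right) - 112\right) \left(-7\right) = \left(\left(-8 + 2 + 12\right) - 112\right) \left(-7\right) = \left(6 - 112\right) \left(-7\right) = \left(-106\right) \left(-7\right) = 742$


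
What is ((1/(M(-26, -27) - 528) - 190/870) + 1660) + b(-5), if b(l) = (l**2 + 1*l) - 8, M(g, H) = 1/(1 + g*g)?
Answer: 51989983576/31098585 ≈ 1671.8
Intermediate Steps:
M(g, H) = 1/(1 + g**2)
b(l) = -8 + l + l**2 (b(l) = (l**2 + l) - 8 = (l + l**2) - 8 = -8 + l + l**2)
((1/(M(-26, -27) - 528) - 190/870) + 1660) + b(-5) = ((1/(1/(1 + (-26)**2) - 528) - 190/870) + 1660) + (-8 - 5 + (-5)**2) = ((1/(1/(1 + 676) - 528) - 190*1/870) + 1660) + (-8 - 5 + 25) = ((1/(1/677 - 528) - 19/87) + 1660) + 12 = ((1/(-357455/677) - 19/87) + 1660) + 12 = ((-677/357455 - 19/87) + 1660) + 12 = (-6850544/31098585 + 1660) + 12 = 51616800556/31098585 + 12 = 51989983576/31098585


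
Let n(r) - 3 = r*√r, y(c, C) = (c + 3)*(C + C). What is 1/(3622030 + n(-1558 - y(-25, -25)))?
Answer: 3622033/13137901727401 + 2658*I*√2658/13137901727401 ≈ 2.7569e-7 + 1.0431e-8*I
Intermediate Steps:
y(c, C) = 2*C*(3 + c) (y(c, C) = (3 + c)*(2*C) = 2*C*(3 + c))
n(r) = 3 + r^(3/2) (n(r) = 3 + r*√r = 3 + r^(3/2))
1/(3622030 + n(-1558 - y(-25, -25))) = 1/(3622030 + (3 + (-1558 - 2*(-25)*(3 - 25))^(3/2))) = 1/(3622030 + (3 + (-1558 - 2*(-25)*(-22))^(3/2))) = 1/(3622030 + (3 + (-1558 - 1*1100)^(3/2))) = 1/(3622030 + (3 + (-1558 - 1100)^(3/2))) = 1/(3622030 + (3 + (-2658)^(3/2))) = 1/(3622030 + (3 - 2658*I*√2658)) = 1/(3622033 - 2658*I*√2658)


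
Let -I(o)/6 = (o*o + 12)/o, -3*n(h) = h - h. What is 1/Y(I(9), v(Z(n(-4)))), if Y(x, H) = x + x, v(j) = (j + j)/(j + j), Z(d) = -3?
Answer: -1/124 ≈ -0.0080645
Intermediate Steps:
n(h) = 0 (n(h) = -(h - h)/3 = -⅓*0 = 0)
I(o) = -6*(12 + o²)/o (I(o) = -6*(o*o + 12)/o = -6*(o² + 12)/o = -6*(12 + o²)/o)
v(j) = 1 (v(j) = (2*j)/((2*j)) = (2*j)*(1/(2*j)) = 1)
Y(x, H) = 2*x
1/Y(I(9), v(Z(n(-4)))) = 1/(2*(-72/9 - 6*9)) = 1/(2*(-72*⅑ - 54)) = 1/(2*(-8 - 54)) = 1/(2*(-62)) = 1/(-124) = -1/124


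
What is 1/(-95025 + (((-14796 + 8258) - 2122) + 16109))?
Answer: -1/87576 ≈ -1.1419e-5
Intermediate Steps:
1/(-95025 + (((-14796 + 8258) - 2122) + 16109)) = 1/(-95025 + ((-6538 - 2122) + 16109)) = 1/(-95025 + (-8660 + 16109)) = 1/(-95025 + 7449) = 1/(-87576) = -1/87576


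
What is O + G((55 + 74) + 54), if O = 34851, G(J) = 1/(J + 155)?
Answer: 11779639/338 ≈ 34851.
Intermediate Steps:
G(J) = 1/(155 + J)
O + G((55 + 74) + 54) = 34851 + 1/(155 + ((55 + 74) + 54)) = 34851 + 1/(155 + (129 + 54)) = 34851 + 1/(155 + 183) = 34851 + 1/338 = 11779639/338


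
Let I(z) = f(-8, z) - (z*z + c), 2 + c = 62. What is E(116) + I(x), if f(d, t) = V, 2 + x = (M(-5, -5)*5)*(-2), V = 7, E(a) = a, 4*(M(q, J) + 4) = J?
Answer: -9949/4 ≈ -2487.3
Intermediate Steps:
c = 60 (c = -2 + 62 = 60)
M(q, J) = -4 + J/4
x = 101/2 (x = -2 + ((-4 + (¼)*(-5))*5)*(-2) = -2 + ((-4 - 5/4)*5)*(-2) = -2 - 21/4*5*(-2) = -2 - 105/4*(-2) = -2 + 105/2 = 101/2 ≈ 50.500)
f(d, t) = 7
I(z) = -53 - z² (I(z) = 7 - (z*z + 60) = 7 - (z² + 60) = 7 - (60 + z²) = 7 + (-60 - z²) = -53 - z²)
E(116) + I(x) = 116 + (-53 - (101/2)²) = 116 + (-53 - 1*10201/4) = 116 + (-53 - 10201/4) = 116 - 10413/4 = -9949/4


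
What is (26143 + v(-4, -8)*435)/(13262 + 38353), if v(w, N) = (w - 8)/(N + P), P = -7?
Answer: 26491/51615 ≈ 0.51324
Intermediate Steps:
v(w, N) = (-8 + w)/(-7 + N) (v(w, N) = (w - 8)/(N - 7) = (-8 + w)/(-7 + N))
(26143 + v(-4, -8)*435)/(13262 + 38353) = (26143 + ((-8 - 4)/(-7 - 8))*435)/(13262 + 38353) = (26143 + (-12/(-15))*435)/51615 = (26143 - 1/15*(-12)*435)*(1/51615) = (26143 + (⅘)*435)*(1/51615) = (26143 + 348)*(1/51615) = 26491*(1/51615) = 26491/51615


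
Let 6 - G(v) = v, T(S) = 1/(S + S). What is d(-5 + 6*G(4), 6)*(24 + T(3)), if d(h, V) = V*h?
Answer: 1015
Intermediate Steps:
T(S) = 1/(2*S)
G(v) = 6 - v
d(-5 + 6*G(4), 6)*(24 + T(3)) = (6*(-5 + 6*(6 - 1*4)))*(24 + (½)/3) = (6*(-5 + 6*(6 - 4)))*(24 + (½)*(⅓)) = (6*(-5 + 6*2))*(24 + ⅙) = (6*(-5 + 12))*(145/6) = (6*7)*(145/6) = 42*(145/6) = 1015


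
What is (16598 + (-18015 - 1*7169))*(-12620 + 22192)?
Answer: -82185192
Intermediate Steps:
(16598 + (-18015 - 1*7169))*(-12620 + 22192) = (16598 + (-18015 - 7169))*9572 = (16598 - 25184)*9572 = -8586*9572 = -82185192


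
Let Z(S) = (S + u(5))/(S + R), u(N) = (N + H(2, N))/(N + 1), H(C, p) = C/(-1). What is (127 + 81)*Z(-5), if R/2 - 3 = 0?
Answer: -936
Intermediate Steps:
R = 6 (R = 6 + 2*0 = 6 + 0 = 6)
H(C, p) = -C (H(C, p) = C*(-1) = -C)
u(N) = (-2 + N)/(1 + N) (u(N) = (N - 1*2)/(N + 1) = (N - 2)/(1 + N) = (-2 + N)/(1 + N))
Z(S) = (½ + S)/(6 + S) (Z(S) = (S + (-2 + 5)/(1 + 5))/(S + 6) = (S + 3/6)/(6 + S) = (S + (⅙)*3)/(6 + S) = (S + ½)/(6 + S) = (½ + S)/(6 + S))
(127 + 81)*Z(-5) = (127 + 81)*((½ - 5)/(6 - 5)) = 208*(-9/2/1) = 208*(1*(-9/2)) = 208*(-9/2) = -936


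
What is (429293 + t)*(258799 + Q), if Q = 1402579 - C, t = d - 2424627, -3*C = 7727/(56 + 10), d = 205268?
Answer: -294430566743843/99 ≈ -2.9740e+12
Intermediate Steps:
C = -7727/198 (C = -7727/(3*(56 + 10)) = -7727/(3*66) = -7727/198 ≈ -39.025)
t = -2219359 (t = 205268 - 2424627 = -2219359)
Q = 277718369/198 (Q = 1402579 - 1*(-7727/198) = 1402579 + 7727/198 = 277718369/198 ≈ 1.4026e+6)
(429293 + t)*(258799 + Q) = (429293 - 2219359)*(258799 + 277718369/198) = -1790066*328960571/198 = -294430566743843/99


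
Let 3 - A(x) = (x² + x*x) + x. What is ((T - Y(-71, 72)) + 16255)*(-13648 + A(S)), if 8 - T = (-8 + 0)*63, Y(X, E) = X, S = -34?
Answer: -268111474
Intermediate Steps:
A(x) = 3 - x - 2*x² (A(x) = 3 - ((x² + x*x) + x) = 3 - ((x² + x²) + x) = 3 - (2*x² + x) = 3 - (x + 2*x²) = 3 + (-x - 2*x²) = 3 - x - 2*x²)
T = 512 (T = 8 - (-8 + 0)*63 = 8 - (-8)*63 = 8 - 1*(-504) = 8 + 504 = 512)
((T - Y(-71, 72)) + 16255)*(-13648 + A(S)) = ((512 - 1*(-71)) + 16255)*(-13648 + (3 - 1*(-34) - 2*(-34)²)) = ((512 + 71) + 16255)*(-13648 + (3 + 34 - 2*1156)) = (583 + 16255)*(-13648 + (3 + 34 - 2312)) = 16838*(-13648 - 2275) = 16838*(-15923) = -268111474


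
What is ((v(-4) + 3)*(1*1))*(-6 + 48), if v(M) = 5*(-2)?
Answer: -294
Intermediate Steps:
v(M) = -10
((v(-4) + 3)*(1*1))*(-6 + 48) = ((-10 + 3)*(1*1))*(-6 + 48) = -7*1*42 = -7*42 = -294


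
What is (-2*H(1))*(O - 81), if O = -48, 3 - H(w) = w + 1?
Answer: 258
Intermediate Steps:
H(w) = 2 - w (H(w) = 3 - (w + 1) = 3 - (1 + w) = 3 + (-1 - w) = 2 - w)
(-2*H(1))*(O - 81) = (-2*(2 - 1*1))*(-48 - 81) = -2*(2 - 1)*(-129) = -2*1*(-129) = -2*(-129) = 258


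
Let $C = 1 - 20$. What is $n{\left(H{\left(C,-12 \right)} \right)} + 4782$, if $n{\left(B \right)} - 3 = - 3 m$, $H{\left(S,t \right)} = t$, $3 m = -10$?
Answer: $4795$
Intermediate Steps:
$m = - \frac{10}{3}$ ($m = \frac{1}{3} \left(-10\right) = - \frac{10}{3} \approx -3.3333$)
$C = -19$ ($C = 1 - 20 = -19$)
$n{\left(B \right)} = 13$ ($n{\left(B \right)} = 3 - -10 = 3 + 10 = 13$)
$n{\left(H{\left(C,-12 \right)} \right)} + 4782 = 13 + 4782 = 4795$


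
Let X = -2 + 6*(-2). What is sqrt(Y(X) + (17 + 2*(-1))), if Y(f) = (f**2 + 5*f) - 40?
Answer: sqrt(101) ≈ 10.050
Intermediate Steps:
X = -14 (X = -2 - 12 = -14)
Y(f) = -40 + f**2 + 5*f
sqrt(Y(X) + (17 + 2*(-1))) = sqrt((-40 + (-14)**2 + 5*(-14)) + (17 + 2*(-1))) = sqrt((-40 + 196 - 70) + (17 - 2)) = sqrt(86 + 15) = sqrt(101)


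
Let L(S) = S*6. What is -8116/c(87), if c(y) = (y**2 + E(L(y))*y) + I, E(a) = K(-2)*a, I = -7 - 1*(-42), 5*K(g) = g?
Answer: 10145/13202 ≈ 0.76844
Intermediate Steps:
K(g) = g/5
L(S) = 6*S
I = 35 (I = -7 + 42 = 35)
E(a) = -2*a/5 (E(a) = ((1/5)*(-2))*a = -2*a/5)
c(y) = 35 - 7*y**2/5 (c(y) = (y**2 + (-12*y/5)*y) + 35 = (y**2 - 12*y**2/5) + 35 = -7*y**2/5 + 35 = 35 - 7*y**2/5)
-8116/c(87) = -8116/(35 - 7/5*87**2) = -8116/(35 - 7/5*7569) = -8116/(35 - 52983/5) = -8116/(-52808/5) = -8116*(-5/52808) = 10145/13202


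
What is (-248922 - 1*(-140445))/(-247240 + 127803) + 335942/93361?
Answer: 50251425851/11150757757 ≈ 4.5065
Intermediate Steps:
(-248922 - 1*(-140445))/(-247240 + 127803) + 335942/93361 = (-248922 + 140445)/(-119437) + 335942*(1/93361) = -108477*(-1/119437) + 335942/93361 = 108477/119437 + 335942/93361 = 50251425851/11150757757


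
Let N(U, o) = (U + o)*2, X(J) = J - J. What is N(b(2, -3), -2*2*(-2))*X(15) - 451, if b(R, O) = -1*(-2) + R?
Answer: -451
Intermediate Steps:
X(J) = 0
b(R, O) = 2 + R
N(U, o) = 2*U + 2*o
N(b(2, -3), -2*2*(-2))*X(15) - 451 = (2*(2 + 2) + 2*(-2*2*(-2)))*0 - 451 = (2*4 + 2*(-4*(-2)))*0 - 451 = (8 + 2*8)*0 - 451 = (8 + 16)*0 - 451 = 24*0 - 451 = 0 - 451 = -451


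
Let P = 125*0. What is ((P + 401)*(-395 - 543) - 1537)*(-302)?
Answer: 114057850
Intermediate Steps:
P = 0
((P + 401)*(-395 - 543) - 1537)*(-302) = ((0 + 401)*(-395 - 543) - 1537)*(-302) = (401*(-938) - 1537)*(-302) = (-376138 - 1537)*(-302) = -377675*(-302) = 114057850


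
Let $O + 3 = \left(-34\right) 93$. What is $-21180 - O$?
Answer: $-18015$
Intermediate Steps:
$O = -3165$ ($O = -3 - 3162 = -3165$)
$-21180 - O = -21180 - -3165 = -21180 + 3165 = -18015$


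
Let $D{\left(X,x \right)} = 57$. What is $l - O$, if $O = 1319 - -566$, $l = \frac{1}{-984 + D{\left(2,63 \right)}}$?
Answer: $- \frac{1747396}{927} \approx -1885.0$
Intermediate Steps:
$l = - \frac{1}{927}$ ($l = \frac{1}{-984 + 57} = \frac{1}{-927} = - \frac{1}{927} \approx -0.0010787$)
$O = 1885$ ($O = 1319 + 566 = 1885$)
$l - O = - \frac{1}{927} - 1885 = - \frac{1747396}{927}$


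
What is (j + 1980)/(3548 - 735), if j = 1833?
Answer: 3813/2813 ≈ 1.3555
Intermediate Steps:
(j + 1980)/(3548 - 735) = (1833 + 1980)/(3548 - 735) = 3813/2813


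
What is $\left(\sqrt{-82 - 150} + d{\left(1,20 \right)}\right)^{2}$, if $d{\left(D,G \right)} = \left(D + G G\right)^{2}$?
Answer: $25856961369 + 643204 i \sqrt{58} \approx 2.5857 \cdot 10^{10} + 4.8985 \cdot 10^{6} i$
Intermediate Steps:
$d{\left(D,G \right)} = \left(D + G^{2}\right)^{2}$
$\left(\sqrt{-82 - 150} + d{\left(1,20 \right)}\right)^{2} = \left(\sqrt{-82 - 150} + \left(1 + 20^{2}\right)^{2}\right)^{2} = \left(\sqrt{-232} + \left(1 + 400\right)^{2}\right)^{2} = \left(2 i \sqrt{58} + 401^{2}\right)^{2} = \left(2 i \sqrt{58} + 160801\right)^{2} = \left(160801 + 2 i \sqrt{58}\right)^{2}$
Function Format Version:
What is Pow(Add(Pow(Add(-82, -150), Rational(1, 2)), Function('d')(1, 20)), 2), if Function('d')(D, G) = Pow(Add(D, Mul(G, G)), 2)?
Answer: Add(25856961369, Mul(643204, I, Pow(58, Rational(1, 2)))) ≈ Add(2.5857e+10, Mul(4.8985e+6, I))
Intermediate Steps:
Function('d')(D, G) = Pow(Add(D, Pow(G, 2)), 2)
Pow(Add(Pow(Add(-82, -150), Rational(1, 2)), Function('d')(1, 20)), 2) = Pow(Add(Pow(Add(-82, -150), Rational(1, 2)), Pow(Add(1, Pow(20, 2)), 2)), 2) = Pow(Add(Pow(-232, Rational(1, 2)), Pow(Add(1, 400), 2)), 2) = Pow(Add(Mul(2, I, Pow(58, Rational(1, 2))), Pow(401, 2)), 2) = Pow(Add(Mul(2, I, Pow(58, Rational(1, 2))), 160801), 2) = Pow(Add(160801, Mul(2, I, Pow(58, Rational(1, 2)))), 2)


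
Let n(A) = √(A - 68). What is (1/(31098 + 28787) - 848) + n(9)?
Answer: -50782479/59885 + I*√59 ≈ -848.0 + 7.6811*I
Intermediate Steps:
n(A) = √(-68 + A)
(1/(31098 + 28787) - 848) + n(9) = (1/(31098 + 28787) - 848) + √(-68 + 9) = (1/59885 - 848) + √(-59) = (1/59885 - 848) + I*√59 = -50782479/59885 + I*√59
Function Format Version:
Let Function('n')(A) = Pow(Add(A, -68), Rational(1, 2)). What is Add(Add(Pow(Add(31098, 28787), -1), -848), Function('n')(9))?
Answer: Add(Rational(-50782479, 59885), Mul(I, Pow(59, Rational(1, 2)))) ≈ Add(-848.00, Mul(7.6811, I))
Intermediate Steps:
Function('n')(A) = Pow(Add(-68, A), Rational(1, 2))
Add(Add(Pow(Add(31098, 28787), -1), -848), Function('n')(9)) = Add(Add(Pow(Add(31098, 28787), -1), -848), Pow(Add(-68, 9), Rational(1, 2))) = Add(Add(Pow(59885, -1), -848), Pow(-59, Rational(1, 2))) = Add(Add(Rational(1, 59885), -848), Mul(I, Pow(59, Rational(1, 2)))) = Add(Rational(-50782479, 59885), Mul(I, Pow(59, Rational(1, 2))))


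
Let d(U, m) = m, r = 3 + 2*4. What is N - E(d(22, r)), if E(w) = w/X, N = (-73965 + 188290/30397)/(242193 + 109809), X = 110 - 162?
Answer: 23391481/16364407332 ≈ 0.0014294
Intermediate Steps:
X = -52
r = 11 (r = 3 + 8 = 11)
N = -132242695/629400282 (N = (-73965 + 188290*(1/30397))/352002 = (-73965 + 188290/30397)*(1/352002) = -2248125815/30397*1/352002 = -132242695/629400282 ≈ -0.21011)
E(w) = -w/52 (E(w) = w/(-52) = w*(-1/52) = -w/52)
N - E(d(22, r)) = -132242695/629400282 - (-1)*11/52 = -132242695/629400282 - 1*(-11/52) = -132242695/629400282 + 11/52 = 23391481/16364407332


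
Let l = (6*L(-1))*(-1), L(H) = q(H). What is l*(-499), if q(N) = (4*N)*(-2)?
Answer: 23952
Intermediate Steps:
q(N) = -8*N
L(H) = -8*H
l = -48 (l = (6*(-8*(-1)))*(-1) = (6*8)*(-1) = 48*(-1) = -48)
l*(-499) = -48*(-499) = 23952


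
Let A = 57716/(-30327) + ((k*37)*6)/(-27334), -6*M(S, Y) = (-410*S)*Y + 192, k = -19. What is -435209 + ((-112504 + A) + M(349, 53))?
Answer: 296856121006021/414479109 ≈ 7.1622e+5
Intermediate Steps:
M(S, Y) = -32 + 205*S*Y/3 (M(S, Y) = -((-410*S)*Y + 192)/6 = -(-410*S*Y + 192)/6 = -(192 - 410*S*Y)/6 = -32 + 205*S*Y/3)
A = -724844929/414479109 (A = 57716/(-30327) + (-19*37*6)/(-27334) = 57716*(-1/30327) - 703*6*(-1/27334) = -57716/30327 - 4218*(-1/27334) = -57716/30327 + 2109/13667 = -724844929/414479109 ≈ -1.7488)
-435209 + ((-112504 + A) + M(349, 53)) = -435209 + ((-112504 - 724844929/414479109) + (-32 + (205/3)*349*53)) = -435209 + (-46631282523865/414479109 + (-32 + 3791885/3)) = -435209 + (-46631282523865/414479109 + 3791789/3) = -435209 + 477241159554802/414479109 = 296856121006021/414479109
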